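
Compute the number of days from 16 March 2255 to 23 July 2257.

860

Day-of-year of March 16, 2255: 75.
Day-of-year of July 23, 2257: 204.
2255 has 365 days, so 365 − 75 = 290 days remain in 2255.
Full years: 2256: 366. Sum = 366.
Total: 290 + 366 + 204 = 860 days.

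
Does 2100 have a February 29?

No

2100 is not a leap year (divisible by 100 but not 400).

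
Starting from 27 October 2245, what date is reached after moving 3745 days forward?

28 January 2256

Count 3745 days after October 27, 2245:
From October 27, 2245 to October 27, 2255: 10 years, of which 2 contain a Feb 29 — 8×365 + 2×366 = 3652 days.
October 2255: 31 − 27 = 4 days remain.
Then November (30), December (31): 30 + 31 = 61 days.
January 1–28, 2256: 28 days.
Residual: 93 days.
Total: 3745 days.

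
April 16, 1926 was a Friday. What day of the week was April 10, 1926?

Saturday

Count forward from the earlier date (April 10, 1926) to the later (April 16, 1926):
Within April 1926: 16 − 10 = 6 days.
6 mod 7 = 6, so 6 days before Friday is Saturday.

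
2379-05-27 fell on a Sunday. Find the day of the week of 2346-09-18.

Wednesday

Count forward from the earlier date (September 18, 2346) to the later (May 27, 2379):
Day-of-year of September 18, 2346: 261.
Day-of-year of May 27, 2379: 147.
2346 has 365 days, so 365 − 261 = 104 days remain in 2346.
Full years 2347–2378: 24 common + 8 leap = 24×365 + 8×366 = 11688 days.
Total: 104 + 11688 + 147 = 11939 days.
11939 mod 7 = 4, so 4 days before Sunday is Wednesday.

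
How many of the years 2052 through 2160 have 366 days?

27

Years divisible by 4: 2052, 2056, …, 2160 — 28 in all.
Of these, 2100 is divisible by 100 but not 400, so not leap.
Leap years: 28 − 1 = 27.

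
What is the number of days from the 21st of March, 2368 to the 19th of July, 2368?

120

March 2368: 31 − 21 = 10 days remain.
Then April (30), May (31), June (30): 30 + 31 + 30 = 91 days.
July 1–19, 2368: 19 days.
Total: 10 + 91 + 19 = 120 days.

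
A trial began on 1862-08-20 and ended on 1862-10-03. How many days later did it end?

August 1862: 31 − 20 = 11 days remain.
Then September (30): 30 days.
October 1–3, 1862: 3 days.
Total: 11 + 30 + 3 = 44 days.

44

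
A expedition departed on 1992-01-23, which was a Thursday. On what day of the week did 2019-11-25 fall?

Monday

From January 23, 1992 to January 23, 2019: 27 years, of which 7 contain a Feb 29 — 20×365 + 7×366 = 9862 days.
(2000 is a leap year (divisible by 400).)
January 2019: 31 − 23 = 8 days remain.
Then 9 full months totalling 273 days.
November 1–25, 2019: 25 days.
Residual: 306 days.
Total: 10168 days.
10168 mod 7 = 4, so 4 days after Thursday is Monday.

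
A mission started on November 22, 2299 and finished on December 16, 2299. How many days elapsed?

November 2299: 30 − 22 = 8 days remain.
December 1–16, 2299: 16 days.
Total: 8 + 16 = 24 days.

24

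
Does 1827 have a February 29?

No

1827 is not a leap year.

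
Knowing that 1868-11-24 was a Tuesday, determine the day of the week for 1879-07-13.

From November 24, 1868 to November 24, 1878: 10 years, of which 2 contain a Feb 29 — 8×365 + 2×366 = 3652 days.
November 1878: 30 − 24 = 6 days remain.
Then December (31), January (31), February 1879 (28), March (31), April (30), May (31), June (30): 31 + 31 + 28 + 31 + 30 + 31 + 30 = 212 days.
July 1–13, 1879: 13 days.
Residual: 231 days.
Total: 3883 days.
3883 mod 7 = 5, so 5 days after Tuesday is Sunday.

Sunday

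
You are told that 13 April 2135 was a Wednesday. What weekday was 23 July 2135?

Saturday

April 2135: 30 − 13 = 17 days remain.
Then May (31), June (30): 31 + 30 = 61 days.
July 1–23, 2135: 23 days.
Total: 17 + 61 + 23 = 101 days.
101 mod 7 = 3, so 3 days after Wednesday is Saturday.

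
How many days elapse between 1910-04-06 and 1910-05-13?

37

April 1910: 30 − 6 = 24 days remain.
May 1–13, 1910: 13 days.
Total: 24 + 13 = 37 days.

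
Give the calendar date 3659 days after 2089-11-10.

2099-11-17

Count 3659 days after November 10, 2089:
From November 10, 2089 to November 10, 2099: 10 years, of which 2 contain a Feb 29 — 8×365 + 2×366 = 3652 days.
Within November 2099: 17 − 10 = 7 days.
Total: 3659 days.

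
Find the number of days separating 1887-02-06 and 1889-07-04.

February 1887: 28 − 6 = 22 days remain (1887 is not a leap year, so February has 28 days).
Then 28 full months totalling 853 days.
July 1–4, 1889: 4 days.
Total: 22 + 853 + 4 = 879 days.

879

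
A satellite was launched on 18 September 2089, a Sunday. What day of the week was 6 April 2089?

Wednesday

Count forward from the earlier date (April 6, 2089) to the later (September 18, 2089):
April 2089: 30 − 6 = 24 days remain.
Then May (31), June (30), July (31), August (31): 31 + 30 + 31 + 31 = 123 days.
September 1–18, 2089: 18 days.
Total: 24 + 123 + 18 = 165 days.
165 mod 7 = 4, so 4 days before Sunday is Wednesday.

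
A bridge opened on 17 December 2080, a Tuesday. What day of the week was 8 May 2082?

Friday

December 17, 2080 → December 17, 2081: 365 days.
December 2081: 31 − 17 = 14 days remain.
Then January (31), February 2082 (28), March (31), April (30): 31 + 28 + 31 + 30 = 120 days.
May 1–8, 2082: 8 days.
Residual: 142 days.
Total: 507 days.
507 mod 7 = 3, so 3 days after Tuesday is Friday.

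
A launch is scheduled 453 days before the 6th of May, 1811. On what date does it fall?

the 7th of February, 1810

Count 453 days before May 6, 1811:
February 1810: 28 − 7 = 21 days remain (1810 is not a leap year, so February has 28 days).
Then 14 full months totalling 426 days.
May 1–6, 1811: 6 days.
Total: 21 + 426 + 6 = 453 days.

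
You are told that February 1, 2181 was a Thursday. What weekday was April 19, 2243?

Wednesday

Day-of-year of February 1, 2181: 32.
Day-of-year of April 19, 2243: 109.
2181 has 365 days, so 365 − 32 = 333 days remain in 2181.
Full years 2182–2242: 47 common + 14 leap = 47×365 + 14×366 = 22279 days.
Total: 333 + 22279 + 109 = 22721 days.
22721 mod 7 = 6, so 6 days after Thursday is Wednesday.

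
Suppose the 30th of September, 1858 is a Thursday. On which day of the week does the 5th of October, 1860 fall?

Friday

Day-of-year of September 30, 1858: 273.
Day-of-year of October 5, 1860: 279.
1858 has 365 days, so 365 − 273 = 92 days remain in 1858.
Full years: 1859: 365. Sum = 365.
Total: 92 + 365 + 279 = 736 days.
736 mod 7 = 1, so 1 day after Thursday is Friday.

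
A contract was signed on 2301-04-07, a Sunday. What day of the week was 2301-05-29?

April 2301: 30 − 7 = 23 days remain.
May 1–29, 2301: 29 days.
Total: 23 + 29 = 52 days.
52 mod 7 = 3, so 3 days after Sunday is Wednesday.

Wednesday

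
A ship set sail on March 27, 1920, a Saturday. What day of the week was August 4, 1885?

Tuesday

Count forward from the earlier date (August 4, 1885) to the later (March 27, 1920):
Day-of-year of August 4, 1885: 216.
Day-of-year of March 27, 1920: 87.
1885 has 365 days, so 365 − 216 = 149 days remain in 1885.
Full years 1886–1919: 27 common + 7 leap = 27×365 + 7×366 = 12417 days.
Total: 149 + 12417 + 87 = 12653 days.
12653 mod 7 = 4, so 4 days before Saturday is Tuesday.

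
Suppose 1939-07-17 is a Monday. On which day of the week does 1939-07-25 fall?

Within July 1939: 25 − 17 = 8 days.
8 mod 7 = 1, so 1 day after Monday is Tuesday.

Tuesday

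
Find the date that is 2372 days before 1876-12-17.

1870-06-20

Count 2372 days before December 17, 1876:
June 20, 1870 → June 20, 1871: 365 days.
June 20, 1871 → June 20, 1872: 366 days (1872 is a leap year).
June 20, 1872 → June 20, 1873: 365 days.
June 20, 1873 → June 20, 1874: 365 days.
June 20, 1874 → June 20, 1875: 365 days.
June 20, 1875 → June 20, 1876: 366 days (1876 is a leap year).
June 1876: 30 − 20 = 10 days remain.
Then July (31), August (31), September (30), October (31), November (30): 31 + 31 + 30 + 31 + 30 = 153 days.
December 1–17, 1876: 17 days.
Residual: 180 days.
Total: 2372 days.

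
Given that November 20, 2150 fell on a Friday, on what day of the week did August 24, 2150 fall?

Monday

Count forward from the earlier date (August 24, 2150) to the later (November 20, 2150):
August 2150: 31 − 24 = 7 days remain.
Then September (30), October (31): 30 + 31 = 61 days.
November 1–20, 2150: 20 days.
Total: 7 + 61 + 20 = 88 days.
88 mod 7 = 4, so 4 days before Friday is Monday.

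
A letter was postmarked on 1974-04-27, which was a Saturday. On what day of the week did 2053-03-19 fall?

From April 27, 1974 to April 27, 2052: 78 years, of which 20 contain a Feb 29 — 58×365 + 20×366 = 28490 days.
(2000 is a leap year (divisible by 400).)
April 2052: 30 − 27 = 3 days remain.
Then 10 full months totalling 304 days.
March 1–19, 2053: 19 days.
Residual: 326 days.
Total: 28816 days.
28816 mod 7 = 4, so 4 days after Saturday is Wednesday.

Wednesday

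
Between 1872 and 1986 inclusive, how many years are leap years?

Years divisible by 4: 1872, 1876, …, 1984 — 29 in all.
Of these, 1900 is divisible by 100 but not 400, so not leap.
Leap years: 29 − 1 = 28.

28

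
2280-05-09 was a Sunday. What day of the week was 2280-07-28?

May 2280: 31 − 9 = 22 days remain.
Then June (30): 30 days.
July 1–28, 2280: 28 days.
Total: 22 + 30 + 28 = 80 days.
80 mod 7 = 3, so 3 days after Sunday is Wednesday.

Wednesday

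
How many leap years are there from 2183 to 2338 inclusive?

Years divisible by 4: 2184, 2188, …, 2336 — 39 in all.
Of these, 2200, 2300 are divisible by 100 but not 400, so not leap.
Leap years: 39 − 2 = 37.

37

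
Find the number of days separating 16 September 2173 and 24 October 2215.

15377

Day-of-year of September 16, 2173: 259.
Day-of-year of October 24, 2215: 297.
2173 has 365 days, so 365 − 259 = 106 days remain in 2173.
Full years 2174–2214: 32 common + 9 leap = 32×365 + 9×366 = 14974 days.
Total: 106 + 14974 + 297 = 15377 days.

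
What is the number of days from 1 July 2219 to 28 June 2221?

728

Day-of-year of July 1, 2219: 182.
Day-of-year of June 28, 2221: 179.
2219 has 365 days, so 365 − 182 = 183 days remain in 2219.
Full years: 2220: 366. Sum = 366.
Total: 183 + 366 + 179 = 728 days.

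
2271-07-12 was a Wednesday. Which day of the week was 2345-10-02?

From July 12, 2271 to July 12, 2345: 74 years, of which 18 contain a Feb 29 — 56×365 + 18×366 = 27028 days.
(2300 is not a leap year (divisible by 100 but not 400).)
July 2345: 31 − 12 = 19 days remain.
Then August (31), September (30): 31 + 30 = 61 days.
October 1–2, 2345: 2 days.
Residual: 82 days.
Total: 27110 days.
27110 mod 7 = 6, so 6 days after Wednesday is Tuesday.

Tuesday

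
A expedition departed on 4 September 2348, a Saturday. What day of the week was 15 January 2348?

Thursday

Count forward from the earlier date (January 15, 2348) to the later (September 4, 2348):
January 2348: 31 − 15 = 16 days remain.
Then February 2348 (29), March (31), April (30), May (31), June (30), July (31), August (31): 29 + 31 + 30 + 31 + 30 + 31 + 31 = 213 days.
September 1–4, 2348: 4 days.
Total: 16 + 213 + 4 = 233 days.
233 mod 7 = 2, so 2 days before Saturday is Thursday.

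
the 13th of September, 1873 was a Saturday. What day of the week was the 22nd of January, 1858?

Friday

Count forward from the earlier date (January 22, 1858) to the later (September 13, 1873):
Day-of-year of January 22, 1858: 22.
Day-of-year of September 13, 1873: 256.
1858 has 365 days, so 365 − 22 = 343 days remain in 1858.
Full years 1859–1872: 10 common + 4 leap = 10×365 + 4×366 = 5114 days.
Total: 343 + 5114 + 256 = 5713 days.
5713 mod 7 = 1, so 1 day before Saturday is Friday.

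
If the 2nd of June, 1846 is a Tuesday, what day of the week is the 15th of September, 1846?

Tuesday

June 1846: 30 − 2 = 28 days remain.
Then July (31), August (31): 31 + 31 = 62 days.
September 1–15, 1846: 15 days.
Total: 28 + 62 + 15 = 105 days.
105 is a multiple of 7, so the 15th of September, 1846 falls on the same weekday: Tuesday.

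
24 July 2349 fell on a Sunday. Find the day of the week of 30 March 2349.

Wednesday

Count forward from the earlier date (March 30, 2349) to the later (July 24, 2349):
March 2349: 31 − 30 = 1 day remains.
Then April (30), May (31), June (30): 30 + 31 + 30 = 91 days.
July 1–24, 2349: 24 days.
Total: 1 + 91 + 24 = 116 days.
116 mod 7 = 4, so 4 days before Sunday is Wednesday.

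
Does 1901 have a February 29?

1901 is not a leap year.

No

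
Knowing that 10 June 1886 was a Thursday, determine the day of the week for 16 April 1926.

Friday

From June 10, 1886 to June 10, 1925: 39 years, of which 9 contain a Feb 29 — 30×365 + 9×366 = 14244 days.
(1900 is not a leap year (divisible by 100 but not 400).)
June 1925: 30 − 10 = 20 days remain.
Then 9 full months totalling 274 days.
April 1–16, 1926: 16 days.
Residual: 310 days.
Total: 14554 days.
14554 mod 7 = 1, so 1 day after Thursday is Friday.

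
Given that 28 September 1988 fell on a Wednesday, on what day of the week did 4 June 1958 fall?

Wednesday

Count forward from the earlier date (June 4, 1958) to the later (September 28, 1988):
Day-of-year of June 4, 1958: 155.
Day-of-year of September 28, 1988: 272.
1958 has 365 days, so 365 − 155 = 210 days remain in 1958.
Full years 1959–1987: 22 common + 7 leap = 22×365 + 7×366 = 10592 days.
Total: 210 + 10592 + 272 = 11074 days.
11074 is a multiple of 7, so 4 June 1958 falls on the same weekday: Wednesday.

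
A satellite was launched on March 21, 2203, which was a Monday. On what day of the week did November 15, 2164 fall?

Thursday

Count forward from the earlier date (November 15, 2164) to the later (March 21, 2203):
Day-of-year of November 15, 2164: 320.
Day-of-year of March 21, 2203: 80.
2164 has 366 days, so 366 − 320 = 46 days remain in 2164.
Full years 2165–2202: 30 common + 8 leap = 30×365 + 8×366 = 13878 days.
Total: 46 + 13878 + 80 = 14004 days.
14004 mod 7 = 4, so 4 days before Monday is Thursday.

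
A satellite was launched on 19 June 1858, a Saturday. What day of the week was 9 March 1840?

Monday

Count forward from the earlier date (March 9, 1840) to the later (June 19, 1858):
Day-of-year of March 9, 1840: 69.
Day-of-year of June 19, 1858: 170.
1840 has 366 days, so 366 − 69 = 297 days remain in 1840.
Full years 1841–1857: 13 common + 4 leap = 13×365 + 4×366 = 6209 days.
Total: 297 + 6209 + 170 = 6676 days.
6676 mod 7 = 5, so 5 days before Saturday is Monday.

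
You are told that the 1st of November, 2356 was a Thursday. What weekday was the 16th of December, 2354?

Count forward from the earlier date (December 16, 2354) to the later (November 1, 2356):
December 2354: 31 − 16 = 15 days remain.
Then 22 full months totalling 670 days.
November 1, 2356: 1 day.
Total: 15 + 670 + 1 = 686 days.
686 is a multiple of 7, so the 16th of December, 2354 falls on the same weekday: Thursday.

Thursday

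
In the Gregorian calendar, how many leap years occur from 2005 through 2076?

18

Years divisible by 4: 2008, 2012, …, 2076 — 18 in all.
No century exceptions apply. Count: 18.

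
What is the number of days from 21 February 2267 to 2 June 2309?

Day-of-year of February 21, 2267: 52.
Day-of-year of June 2, 2309: 153.
2267 has 365 days, so 365 − 52 = 313 days remain in 2267.
Full years 2268–2308: 31 common + 10 leap = 31×365 + 10×366 = 14975 days.
Total: 313 + 14975 + 153 = 15441 days.

15441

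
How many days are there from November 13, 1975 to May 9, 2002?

9674

Day-of-year of November 13, 1975: 317.
Day-of-year of May 9, 2002: 129.
1975 has 365 days, so 365 − 317 = 48 days remain in 1975.
Full years 1976–2001: 19 common + 7 leap = 19×365 + 7×366 = 9497 days.
Total: 48 + 9497 + 129 = 9674 days.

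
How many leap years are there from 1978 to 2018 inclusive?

Years divisible by 4 in [1978, 2018]: 1980, 1984, 1988, 1992, 1996, 2000, 2004, 2008, 2012, 2016.
2000 is divisible by 400, so still leap.
No century exceptions apply. Count: 10.

10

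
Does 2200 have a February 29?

2200 is not a leap year (divisible by 100 but not 400).

No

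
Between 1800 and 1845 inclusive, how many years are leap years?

Years divisible by 4 in [1800, 1845]: 1800, 1804, 1808, 1812, 1816, 1820, 1824, 1828, 1832, 1836, 1840, 1844.
Of these, 1800 is divisible by 100 but not 400, so not leap.
Leap years: 12 − 1 = 11.

11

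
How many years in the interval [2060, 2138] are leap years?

19

Years divisible by 4: 2060, 2064, …, 2136 — 20 in all.
Of these, 2100 is divisible by 100 but not 400, so not leap.
Leap years: 20 − 1 = 19.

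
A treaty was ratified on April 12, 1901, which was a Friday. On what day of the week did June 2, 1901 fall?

April 1901: 30 − 12 = 18 days remain.
Then May (31): 31 days.
June 1–2, 1901: 2 days.
Total: 18 + 31 + 2 = 51 days.
51 mod 7 = 2, so 2 days after Friday is Sunday.

Sunday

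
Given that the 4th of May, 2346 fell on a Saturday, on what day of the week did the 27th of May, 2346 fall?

Monday

Within May 2346: 27 − 4 = 23 days.
23 mod 7 = 2, so 2 days after Saturday is Monday.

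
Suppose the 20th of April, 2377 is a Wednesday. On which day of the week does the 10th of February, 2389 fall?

Day-of-year of April 20, 2377: 110.
Day-of-year of February 10, 2389: 41.
2377 has 365 days, so 365 − 110 = 255 days remain in 2377.
Full years 2378–2388: 8 common + 3 leap = 8×365 + 3×366 = 4018 days.
Total: 255 + 4018 + 41 = 4314 days.
4314 mod 7 = 2, so 2 days after Wednesday is Friday.

Friday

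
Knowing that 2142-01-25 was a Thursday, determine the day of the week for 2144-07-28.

Tuesday

January 25, 2142 → January 25, 2143: 365 days.
January 25, 2143 → January 25, 2144: 365 days.
January 2144: 31 − 25 = 6 days remain.
Then February 2144 (29), March (31), April (30), May (31), June (30): 29 + 31 + 30 + 31 + 30 = 151 days.
July 1–28, 2144: 28 days.
Residual: 185 days.
Total: 915 days.
915 mod 7 = 5, so 5 days after Thursday is Tuesday.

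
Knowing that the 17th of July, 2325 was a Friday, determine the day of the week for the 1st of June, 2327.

Wednesday

Day-of-year of July 17, 2325: 198.
Day-of-year of June 1, 2327: 152.
2325 has 365 days, so 365 − 198 = 167 days remain in 2325.
Full years: 2326: 365. Sum = 365.
Total: 167 + 365 + 152 = 684 days.
684 mod 7 = 5, so 5 days after Friday is Wednesday.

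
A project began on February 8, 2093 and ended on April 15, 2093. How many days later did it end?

66

February 2093: 28 − 8 = 20 days remain (2093 is not a leap year, so February has 28 days).
Then March (31): 31 days.
April 1–15, 2093: 15 days.
Total: 20 + 31 + 15 = 66 days.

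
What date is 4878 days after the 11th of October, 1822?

the 18th of February, 1836

Count 4878 days after October 11, 1822:
Day-of-year of October 11, 1822: 284.
Day-of-year of February 18, 1836: 49.
1822 has 365 days, so 365 − 284 = 81 days remain in 1822.
Full years 1823–1835: 10 common + 3 leap = 10×365 + 3×366 = 4748 days.
Total: 81 + 4748 + 49 = 4878 days.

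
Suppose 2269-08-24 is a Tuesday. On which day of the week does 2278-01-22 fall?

Tuesday

From August 24, 2269 to August 24, 2277: 8 years, of which 2 contain a Feb 29 — 6×365 + 2×366 = 2922 days.
August 2277: 31 − 24 = 7 days remain.
Then September (30), October (31), November (30), December (31): 30 + 31 + 30 + 31 = 122 days.
January 1–22, 2278: 22 days.
Residual: 151 days.
Total: 3073 days.
3073 is a multiple of 7, so 2278-01-22 falls on the same weekday: Tuesday.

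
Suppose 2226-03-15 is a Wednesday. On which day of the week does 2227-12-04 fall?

Day-of-year of March 15, 2226: 74.
Day-of-year of December 4, 2227: 338.
2226 has 365 days, so 365 − 74 = 291 days remain in 2226.
Total: 291 + 338 = 629 days.
629 mod 7 = 6, so 6 days after Wednesday is Tuesday.

Tuesday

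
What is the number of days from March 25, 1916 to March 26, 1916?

Within March 1916: 26 − 25 = 1 day.

1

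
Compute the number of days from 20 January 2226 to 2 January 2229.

1078

Day-of-year of January 20, 2226: 20.
Day-of-year of January 2, 2229: 2.
2226 has 365 days, so 365 − 20 = 345 days remain in 2226.
Full years: 2227: 365; 2228: 366. Sum = 731.
Total: 345 + 731 + 2 = 1078 days.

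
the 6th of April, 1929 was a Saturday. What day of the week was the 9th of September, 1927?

Count forward from the earlier date (September 9, 1927) to the later (April 6, 1929):
September 9, 1927 → September 9, 1928: 366 days (1928 is a leap year).
September 1928: 30 − 9 = 21 days remain.
Then October (31), November (30), December (31), January (31), February 1929 (28), March (31): 31 + 30 + 31 + 31 + 28 + 31 = 182 days.
April 1–6, 1929: 6 days.
Residual: 209 days.
Total: 575 days.
575 mod 7 = 1, so 1 day before Saturday is Friday.

Friday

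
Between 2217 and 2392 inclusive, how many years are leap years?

43

Years divisible by 4: 2220, 2224, …, 2392 — 44 in all.
Of these, 2300 is divisible by 100 but not 400, so not leap.
Leap years: 44 − 1 = 43.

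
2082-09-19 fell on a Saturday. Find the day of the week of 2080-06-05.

Wednesday

Count forward from the earlier date (June 5, 2080) to the later (September 19, 2082):
June 5, 2080 → June 5, 2081: 365 days.
June 5, 2081 → June 5, 2082: 365 days.
June 2082: 30 − 5 = 25 days remain.
Then July (31), August (31): 31 + 31 = 62 days.
September 1–19, 2082: 19 days.
Residual: 106 days.
Total: 836 days.
836 mod 7 = 3, so 3 days before Saturday is Wednesday.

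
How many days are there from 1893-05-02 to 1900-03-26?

Day-of-year of May 2, 1893: 122.
Day-of-year of March 26, 1900: 85.
1893 has 365 days, so 365 − 122 = 243 days remain in 1893.
Full years: 1894: 365; 1895: 365; 1896: 366; 1897: 365; 1898: 365; 1899: 365. Sum = 2191.
Total: 243 + 2191 + 85 = 2519 days.

2519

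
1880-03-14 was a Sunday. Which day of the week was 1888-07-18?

Wednesday

From March 14, 1880 to March 14, 1888: 8 years, of which 2 contain a Feb 29 — 6×365 + 2×366 = 2922 days.
March 1888: 31 − 14 = 17 days remain.
Then April (30), May (31), June (30): 30 + 31 + 30 = 91 days.
July 1–18, 1888: 18 days.
Residual: 126 days.
Total: 3048 days.
3048 mod 7 = 3, so 3 days after Sunday is Wednesday.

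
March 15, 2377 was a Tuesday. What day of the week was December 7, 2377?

Wednesday

March 2377: 31 − 15 = 16 days remain.
Then April (30), May (31), June (30), July (31), August (31), September (30), October (31), November (30): 30 + 31 + 30 + 31 + 31 + 30 + 31 + 30 = 244 days.
December 1–7, 2377: 7 days.
Total: 16 + 244 + 7 = 267 days.
267 mod 7 = 1, so 1 day after Tuesday is Wednesday.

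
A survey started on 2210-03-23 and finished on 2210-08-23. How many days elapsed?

153

March 2210: 31 − 23 = 8 days remain.
Then April (30), May (31), June (30), July (31): 30 + 31 + 30 + 31 = 122 days.
August 1–23, 2210: 23 days.
Total: 8 + 122 + 23 = 153 days.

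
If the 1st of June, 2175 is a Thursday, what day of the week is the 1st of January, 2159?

Monday

Count forward from the earlier date (January 1, 2159) to the later (June 1, 2175):
From January 1, 2159 to January 1, 2175: 16 years, of which 4 contain a Feb 29 — 12×365 + 4×366 = 5844 days.
January 2175: 31 − 1 = 30 days remain.
Then February 2175 (28), March (31), April (30), May (31): 28 + 31 + 30 + 31 = 120 days.
June 1, 2175: 1 day.
Residual: 151 days.
Total: 5995 days.
5995 mod 7 = 3, so 3 days before Thursday is Monday.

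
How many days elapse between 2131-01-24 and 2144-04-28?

Day-of-year of January 24, 2131: 24.
Day-of-year of April 28, 2144: 119.
2131 has 365 days, so 365 − 24 = 341 days remain in 2131.
Full years 2132–2143: 9 common + 3 leap = 9×365 + 3×366 = 4383 days.
Total: 341 + 4383 + 119 = 4843 days.

4843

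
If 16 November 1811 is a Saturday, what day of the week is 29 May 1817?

Thursday

November 16, 1811 → November 16, 1812: 366 days (1812 is a leap year).
November 16, 1812 → November 16, 1813: 365 days.
November 16, 1813 → November 16, 1814: 365 days.
November 16, 1814 → November 16, 1815: 365 days.
November 16, 1815 → November 16, 1816: 366 days (1816 is a leap year).
November 1816: 30 − 16 = 14 days remain.
Then December (31), January (31), February 1817 (28), March (31), April (30): 31 + 31 + 28 + 31 + 30 = 151 days.
May 1–29, 1817: 29 days.
Residual: 194 days.
Total: 2021 days.
2021 mod 7 = 5, so 5 days after Saturday is Thursday.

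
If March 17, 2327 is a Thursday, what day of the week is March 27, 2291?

Count forward from the earlier date (March 27, 2291) to the later (March 17, 2327):
Day-of-year of March 27, 2291: 86.
Day-of-year of March 17, 2327: 76.
2291 has 365 days, so 365 − 86 = 279 days remain in 2291.
Full years 2292–2326: 27 common + 8 leap = 27×365 + 8×366 = 12783 days.
Total: 279 + 12783 + 76 = 13138 days.
13138 mod 7 = 6, so 6 days before Thursday is Friday.

Friday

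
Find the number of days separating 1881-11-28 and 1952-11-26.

25930

Day-of-year of November 28, 1881: 332.
Day-of-year of November 26, 1952: 331.
1881 has 365 days, so 365 − 332 = 33 days remain in 1881.
Full years 1882–1951: 54 common + 16 leap = 54×365 + 16×366 = 25566 days.
Total: 33 + 25566 + 331 = 25930 days.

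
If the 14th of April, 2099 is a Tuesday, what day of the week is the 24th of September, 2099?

Thursday

April 2099: 30 − 14 = 16 days remain.
Then May (31), June (30), July (31), August (31): 31 + 30 + 31 + 31 = 123 days.
September 1–24, 2099: 24 days.
Total: 16 + 123 + 24 = 163 days.
163 mod 7 = 2, so 2 days after Tuesday is Thursday.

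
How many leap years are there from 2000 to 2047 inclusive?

Years divisible by 4 in [2000, 2047]: 2000, 2004, 2008, 2012, 2016, 2020, 2024, 2028, 2032, 2036, 2040, 2044.
2000 is divisible by 400, so still leap.
No century exceptions apply. Count: 12.

12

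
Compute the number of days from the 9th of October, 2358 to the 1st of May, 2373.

5318

From October 9, 2358 to October 9, 2372: 14 years, of which 4 contain a Feb 29 — 10×365 + 4×366 = 5114 days.
October 2372: 31 − 9 = 22 days remain.
Then November (30), December (31), January (31), February 2373 (28), March (31), April (30): 30 + 31 + 31 + 28 + 31 + 30 = 181 days.
May 1, 2373: 1 day.
Residual: 204 days.
Total: 5318 days.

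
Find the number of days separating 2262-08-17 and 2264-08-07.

Day-of-year of August 17, 2262: 229.
Day-of-year of August 7, 2264: 220.
2262 has 365 days, so 365 − 229 = 136 days remain in 2262.
Full years: 2263: 365. Sum = 365.
Total: 136 + 365 + 220 = 721 days.

721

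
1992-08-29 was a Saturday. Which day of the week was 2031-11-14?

Friday

From August 29, 1992 to August 29, 2031: 39 years, of which 9 contain a Feb 29 — 30×365 + 9×366 = 14244 days.
(2000 is a leap year (divisible by 400).)
August 2031: 31 − 29 = 2 days remain.
Then September (30), October (31): 30 + 31 = 61 days.
November 1–14, 2031: 14 days.
Residual: 77 days.
Total: 14321 days.
14321 mod 7 = 6, so 6 days after Saturday is Friday.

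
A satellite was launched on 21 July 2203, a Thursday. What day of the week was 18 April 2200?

Count forward from the earlier date (April 18, 2200) to the later (July 21, 2203):
Day-of-year of April 18, 2200: 108.
Day-of-year of July 21, 2203: 202.
2200 has 365 days, so 365 − 108 = 257 days remain in 2200.
Full years: 2201: 365; 2202: 365. Sum = 730.
Total: 257 + 730 + 202 = 1189 days.
1189 mod 7 = 6, so 6 days before Thursday is Friday.

Friday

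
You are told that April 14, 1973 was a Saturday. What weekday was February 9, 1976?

Monday

Day-of-year of April 14, 1973: 104.
Day-of-year of February 9, 1976: 40.
1973 has 365 days, so 365 − 104 = 261 days remain in 1973.
Full years: 1974: 365; 1975: 365. Sum = 730.
Total: 261 + 730 + 40 = 1031 days.
1031 mod 7 = 2, so 2 days after Saturday is Monday.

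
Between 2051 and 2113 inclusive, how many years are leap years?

Years divisible by 4: 2052, 2056, …, 2112 — 16 in all.
Of these, 2100 is divisible by 100 but not 400, so not leap.
Leap years: 16 − 1 = 15.

15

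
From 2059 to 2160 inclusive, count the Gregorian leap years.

25

Years divisible by 4: 2060, 2064, …, 2160 — 26 in all.
Of these, 2100 is divisible by 100 but not 400, so not leap.
Leap years: 26 − 1 = 25.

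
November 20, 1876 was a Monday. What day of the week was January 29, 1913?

From November 20, 1876 to November 20, 1912: 36 years, of which 8 contain a Feb 29 — 28×365 + 8×366 = 13148 days.
(1900 is not a leap year (divisible by 100 but not 400).)
November 1912: 30 − 20 = 10 days remain.
Then December (31): 31 days.
January 1–29, 1913: 29 days.
Residual: 70 days.
Total: 13218 days.
13218 mod 7 = 2, so 2 days after Monday is Wednesday.

Wednesday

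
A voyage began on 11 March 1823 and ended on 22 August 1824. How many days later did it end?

530

Day-of-year of March 11, 1823: 70.
Day-of-year of August 22, 1824: 235.
1823 has 365 days, so 365 − 70 = 295 days remain in 1823.
Total: 295 + 235 = 530 days.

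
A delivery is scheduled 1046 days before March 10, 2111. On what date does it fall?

April 28, 2108

Count 1046 days before March 10, 2111:
April 28, 2108 → April 28, 2109: 365 days.
April 28, 2109 → April 28, 2110: 365 days.
April 2110: 30 − 28 = 2 days remain.
Then 10 full months totalling 304 days.
March 1–10, 2111: 10 days.
Residual: 316 days.
Total: 1046 days.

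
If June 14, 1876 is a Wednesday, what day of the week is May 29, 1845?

Count forward from the earlier date (May 29, 1845) to the later (June 14, 1876):
Day-of-year of May 29, 1845: 149.
Day-of-year of June 14, 1876: 166.
1845 has 365 days, so 365 − 149 = 216 days remain in 1845.
Full years 1846–1875: 23 common + 7 leap = 23×365 + 7×366 = 10957 days.
Total: 216 + 10957 + 166 = 11339 days.
11339 mod 7 = 6, so 6 days before Wednesday is Thursday.

Thursday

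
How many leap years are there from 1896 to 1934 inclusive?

Years divisible by 4 in [1896, 1934]: 1896, 1900, 1904, 1908, 1912, 1916, 1920, 1924, 1928, 1932.
Of these, 1900 is divisible by 100 but not 400, so not leap.
Leap years: 10 − 1 = 9.

9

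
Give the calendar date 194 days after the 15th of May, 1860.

the 25th of November, 1860

Count 194 days after May 15, 1860:
May 1860: 31 − 15 = 16 days remain.
Then June (30), July (31), August (31), September (30), October (31): 30 + 31 + 31 + 30 + 31 = 153 days.
November 1–25, 1860: 25 days.
Total: 16 + 153 + 25 = 194 days.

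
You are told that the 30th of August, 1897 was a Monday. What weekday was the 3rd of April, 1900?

Tuesday

Day-of-year of August 30, 1897: 242.
Day-of-year of April 3, 1900: 93.
1897 has 365 days, so 365 − 242 = 123 days remain in 1897.
Full years: 1898: 365; 1899: 365. Sum = 730.
Total: 123 + 730 + 93 = 946 days.
946 mod 7 = 1, so 1 day after Monday is Tuesday.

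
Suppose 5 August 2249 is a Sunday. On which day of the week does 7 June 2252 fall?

Monday

August 5, 2249 → August 5, 2250: 365 days.
August 5, 2250 → August 5, 2251: 365 days.
August 2251: 31 − 5 = 26 days remain.
Then 9 full months totalling 274 days.
June 1–7, 2252: 7 days.
Residual: 307 days.
Total: 1037 days.
1037 mod 7 = 1, so 1 day after Sunday is Monday.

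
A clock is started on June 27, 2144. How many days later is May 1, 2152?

From June 27, 2144 to June 27, 2151: 7 years, of which 1 contains a Feb 29 — 6×365 + 1×366 = 2556 days.
June 2151: 30 − 27 = 3 days remain.
Then 10 full months totalling 305 days.
May 1, 2152: 1 day.
Residual: 309 days.
Total: 2865 days.

2865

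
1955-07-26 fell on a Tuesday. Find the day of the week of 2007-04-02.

Day-of-year of July 26, 1955: 207.
Day-of-year of April 2, 2007: 92.
1955 has 365 days, so 365 − 207 = 158 days remain in 1955.
Full years 1956–2006: 38 common + 13 leap = 38×365 + 13×366 = 18628 days.
Total: 158 + 18628 + 92 = 18878 days.
18878 mod 7 = 6, so 6 days after Tuesday is Monday.

Monday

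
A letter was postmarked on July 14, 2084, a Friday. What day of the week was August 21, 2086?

Wednesday

Day-of-year of July 14, 2084: 196.
Day-of-year of August 21, 2086: 233.
2084 has 366 days, so 366 − 196 = 170 days remain in 2084.
Full years: 2085: 365. Sum = 365.
Total: 170 + 365 + 233 = 768 days.
768 mod 7 = 5, so 5 days after Friday is Wednesday.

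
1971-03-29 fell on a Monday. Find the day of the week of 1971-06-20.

March 1971: 31 − 29 = 2 days remain.
Then April (30), May (31): 30 + 31 = 61 days.
June 1–20, 1971: 20 days.
Total: 2 + 61 + 20 = 83 days.
83 mod 7 = 6, so 6 days after Monday is Sunday.

Sunday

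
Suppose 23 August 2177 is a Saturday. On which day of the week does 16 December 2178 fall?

Wednesday

August 23, 2177 → August 23, 2178: 365 days.
August 2178: 31 − 23 = 8 days remain.
Then September (30), October (31), November (30): 30 + 31 + 30 = 91 days.
December 1–16, 2178: 16 days.
Residual: 115 days.
Total: 480 days.
480 mod 7 = 4, so 4 days after Saturday is Wednesday.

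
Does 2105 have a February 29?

No

2105 is not a leap year.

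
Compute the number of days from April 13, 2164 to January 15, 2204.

Day-of-year of April 13, 2164: 104.
Day-of-year of January 15, 2204: 15.
2164 has 366 days, so 366 − 104 = 262 days remain in 2164.
Full years 2165–2203: 31 common + 8 leap = 31×365 + 8×366 = 14243 days.
Total: 262 + 14243 + 15 = 14520 days.

14520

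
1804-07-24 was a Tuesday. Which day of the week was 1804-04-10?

Count forward from the earlier date (April 10, 1804) to the later (July 24, 1804):
April 1804: 30 − 10 = 20 days remain.
Then May (31), June (30): 31 + 30 = 61 days.
July 1–24, 1804: 24 days.
Total: 20 + 61 + 24 = 105 days.
105 is a multiple of 7, so 1804-04-10 falls on the same weekday: Tuesday.

Tuesday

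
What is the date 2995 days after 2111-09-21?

2119-12-03

Count 2995 days after September 21, 2111:
Day-of-year of September 21, 2111: 264.
Day-of-year of December 3, 2119: 337.
2111 has 365 days, so 365 − 264 = 101 days remain in 2111.
Full years 2112–2118: 5 common + 2 leap = 5×365 + 2×366 = 2557 days.
Total: 101 + 2557 + 337 = 2995 days.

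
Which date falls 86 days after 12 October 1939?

6 January 1940

Count 86 days after October 12, 1939:
October 1939: 31 − 12 = 19 days remain.
Then November (30), December (31): 30 + 31 = 61 days.
January 1–6, 1940: 6 days.
Total: 19 + 61 + 6 = 86 days.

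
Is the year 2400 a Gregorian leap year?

Yes

2400 is a leap year (divisible by 400).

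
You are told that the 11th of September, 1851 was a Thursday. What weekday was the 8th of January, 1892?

Day-of-year of September 11, 1851: 254.
Day-of-year of January 8, 1892: 8.
1851 has 365 days, so 365 − 254 = 111 days remain in 1851.
Full years 1852–1891: 30 common + 10 leap = 30×365 + 10×366 = 14610 days.
Total: 111 + 14610 + 8 = 14729 days.
14729 mod 7 = 1, so 1 day after Thursday is Friday.

Friday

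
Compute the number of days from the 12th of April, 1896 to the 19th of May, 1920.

8802

Day-of-year of April 12, 1896: 103.
Day-of-year of May 19, 1920: 140.
1896 has 366 days, so 366 − 103 = 263 days remain in 1896.
Full years 1897–1919: 19 common + 4 leap = 19×365 + 4×366 = 8399 days.
Total: 263 + 8399 + 140 = 8802 days.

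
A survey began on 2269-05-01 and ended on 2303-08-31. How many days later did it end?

12539

Day-of-year of May 1, 2269: 121.
Day-of-year of August 31, 2303: 243.
2269 has 365 days, so 365 − 121 = 244 days remain in 2269.
Full years 2270–2302: 26 common + 7 leap = 26×365 + 7×366 = 12052 days.
Total: 244 + 12052 + 243 = 12539 days.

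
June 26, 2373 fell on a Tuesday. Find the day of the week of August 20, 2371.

Friday

Count forward from the earlier date (August 20, 2371) to the later (June 26, 2373):
Day-of-year of August 20, 2371: 232.
Day-of-year of June 26, 2373: 177.
2371 has 365 days, so 365 − 232 = 133 days remain in 2371.
Full years: 2372: 366. Sum = 366.
Total: 133 + 366 + 177 = 676 days.
676 mod 7 = 4, so 4 days before Tuesday is Friday.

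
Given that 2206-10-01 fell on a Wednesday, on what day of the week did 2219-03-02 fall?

Tuesday

Day-of-year of October 1, 2206: 274.
Day-of-year of March 2, 2219: 61.
2206 has 365 days, so 365 − 274 = 91 days remain in 2206.
Full years 2207–2218: 9 common + 3 leap = 9×365 + 3×366 = 4383 days.
Total: 91 + 4383 + 61 = 4535 days.
4535 mod 7 = 6, so 6 days after Wednesday is Tuesday.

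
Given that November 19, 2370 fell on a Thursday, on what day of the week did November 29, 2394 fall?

Day-of-year of November 19, 2370: 323.
Day-of-year of November 29, 2394: 333.
2370 has 365 days, so 365 − 323 = 42 days remain in 2370.
Full years 2371–2393: 17 common + 6 leap = 17×365 + 6×366 = 8401 days.
Total: 42 + 8401 + 333 = 8776 days.
8776 mod 7 = 5, so 5 days after Thursday is Tuesday.

Tuesday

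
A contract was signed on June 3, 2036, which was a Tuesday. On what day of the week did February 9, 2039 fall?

Wednesday

Day-of-year of June 3, 2036: 155.
Day-of-year of February 9, 2039: 40.
2036 has 366 days, so 366 − 155 = 211 days remain in 2036.
Full years: 2037: 365; 2038: 365. Sum = 730.
Total: 211 + 730 + 40 = 981 days.
981 mod 7 = 1, so 1 day after Tuesday is Wednesday.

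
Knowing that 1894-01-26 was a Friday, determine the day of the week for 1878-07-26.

Friday

Count forward from the earlier date (July 26, 1878) to the later (January 26, 1894):
Day-of-year of July 26, 1878: 207.
Day-of-year of January 26, 1894: 26.
1878 has 365 days, so 365 − 207 = 158 days remain in 1878.
Full years 1879–1893: 11 common + 4 leap = 11×365 + 4×366 = 5479 days.
Total: 158 + 5479 + 26 = 5663 days.
5663 is a multiple of 7, so 1878-07-26 falls on the same weekday: Friday.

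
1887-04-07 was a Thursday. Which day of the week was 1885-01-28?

Count forward from the earlier date (January 28, 1885) to the later (April 7, 1887):
Day-of-year of January 28, 1885: 28.
Day-of-year of April 7, 1887: 97.
1885 has 365 days, so 365 − 28 = 337 days remain in 1885.
Full years: 1886: 365. Sum = 365.
Total: 337 + 365 + 97 = 799 days.
799 mod 7 = 1, so 1 day before Thursday is Wednesday.

Wednesday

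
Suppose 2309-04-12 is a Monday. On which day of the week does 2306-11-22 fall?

Count forward from the earlier date (November 22, 2306) to the later (April 12, 2309):
Day-of-year of November 22, 2306: 326.
Day-of-year of April 12, 2309: 102.
2306 has 365 days, so 365 − 326 = 39 days remain in 2306.
Full years: 2307: 365; 2308: 366. Sum = 731.
Total: 39 + 731 + 102 = 872 days.
872 mod 7 = 4, so 4 days before Monday is Thursday.

Thursday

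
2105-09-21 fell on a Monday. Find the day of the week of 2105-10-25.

September 2105: 30 − 21 = 9 days remain.
October 1–25, 2105: 25 days.
Total: 9 + 25 = 34 days.
34 mod 7 = 6, so 6 days after Monday is Sunday.

Sunday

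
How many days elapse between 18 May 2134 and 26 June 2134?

39

May 2134: 31 − 18 = 13 days remain.
June 1–26, 2134: 26 days.
Total: 13 + 26 = 39 days.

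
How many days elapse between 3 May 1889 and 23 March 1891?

May 1889: 31 − 3 = 28 days remain.
Then 21 full months totalling 638 days.
March 1–23, 1891: 23 days.
Total: 28 + 638 + 23 = 689 days.

689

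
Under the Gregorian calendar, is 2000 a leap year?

2000 is a leap year (divisible by 400).

Yes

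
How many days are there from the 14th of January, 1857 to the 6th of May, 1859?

January 1857: 31 − 14 = 17 days remain.
Then 27 full months totalling 819 days.
May 1–6, 1859: 6 days.
Total: 17 + 819 + 6 = 842 days.

842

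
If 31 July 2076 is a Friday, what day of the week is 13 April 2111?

Day-of-year of July 31, 2076: 213.
Day-of-year of April 13, 2111: 103.
2076 has 366 days, so 366 − 213 = 153 days remain in 2076.
Full years 2077–2110: 27 common + 7 leap = 27×365 + 7×366 = 12417 days.
Total: 153 + 12417 + 103 = 12673 days.
12673 mod 7 = 3, so 3 days after Friday is Monday.

Monday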